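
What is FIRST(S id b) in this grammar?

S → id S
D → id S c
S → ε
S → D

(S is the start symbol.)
{ 'id' }

FIRST sets of the non-terminals involved (from the grammar, by fixed-point iteration):
  FIRST(S) = { 'id', ε }

To compute FIRST(S id b), process the symbols left to right:
Symbol S is a non-terminal. Add FIRST(S) \ {ε} = { 'id' }
S is nullable (ε ∈ FIRST(S)), continue to the next symbol.
Symbol id is a terminal. Add 'id' and stop.
FIRST(S id b) = { 'id' }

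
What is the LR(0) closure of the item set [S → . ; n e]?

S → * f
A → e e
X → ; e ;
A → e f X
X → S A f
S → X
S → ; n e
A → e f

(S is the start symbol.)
{ [S → . ; n e] }

To compute CLOSURE, for each item [A → α.Bβ] where B is a non-terminal, add [B → .γ] for all productions B → γ; repeat for the newly added items until nothing changes.

Start with: [S → . ; n e]
The dot precedes the terminal ';', so nothing is added.

CLOSURE = { [S → . ; n e] }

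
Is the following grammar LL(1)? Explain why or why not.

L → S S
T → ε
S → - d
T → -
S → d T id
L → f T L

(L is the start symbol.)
Relevant sets:
  FIRST(S) = { '-', 'd' }
  FOLLOW(T) = { '-', 'd', 'f', 'id' }

For L:
  PREDICT(L → S S) = { '-', 'd' }
  PREDICT(L → f T L) = { 'f' }
For T:
  PREDICT(T → ε) = { '-', 'd', 'f', 'id' }
  PREDICT(T → '-') = { '-' }
For S:
  PREDICT(S → '-' d) = { '-' }
  PREDICT(S → d T id) = { 'd' }

Conflict found: Predict set conflict for T: { '-' }
The grammar is NOT LL(1).

Answer: No. Predict set conflict for T: { '-' }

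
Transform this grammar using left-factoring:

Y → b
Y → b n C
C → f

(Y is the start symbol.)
Y → b Y'
Y' → ε
Y' → n C
C → f

Left-factoring transforms A → αβ₁ | αβ₂ into A → αA' and A' → β₁ | β₂
(α is the longest common prefix among the alternatives). Repeat until
no nonterminal has two alternatives with a common prefix.

Round 1: Y has alternatives sharing prefix 'b'. Introduce Y': Y → b Y'
  Add: Y' → ε
  Add: Y' → n C

No remaining common prefixes — done.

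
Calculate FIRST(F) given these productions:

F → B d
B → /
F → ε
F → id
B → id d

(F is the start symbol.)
{ '/', 'id', ε }

FIRST sets of the other non-terminals involved (by the same procedure, iterated to a fixed point):
  FIRST(B) = { '/', 'id' }

From F → B d:
  - B is a non-terminal: add FIRST(B) \ {ε} = { '/', 'id' }
    B is not nullable, so stop
From F → ε:
  - ε-production, so ε ∈ FIRST(F)
From F → id:
  - id is a terminal: add 'id' and stop

Collecting: FIRST(F) = { '/', 'id', ε }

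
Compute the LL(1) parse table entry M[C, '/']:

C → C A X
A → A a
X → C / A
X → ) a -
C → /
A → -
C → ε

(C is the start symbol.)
To find M[C, '/'], we find productions for C where '/' is in the predict set (PREDICT(N → α) = (FIRST(α) \ {ε}) ∪ (FOLLOW(N) if α ⇒* ε)).

Relevant sets:
  FIRST(C) = { '-', '/', ε }
  FIRST(A) = { '-' }
  FOLLOW(C) = { $, '-', '/' }

C → C A X: PREDICT = { '-', '/' }
  '/' is in predict set, so this production goes in M[C, '/']
C → /: PREDICT = { '/' }
  '/' is in predict set, so this production goes in M[C, '/']
C → ε: PREDICT = { $, '-', '/' }
  '/' is in predict set, so this production goes in M[C, '/']

M[C, '/'] = C → C A X, C → /, C → ε  (a multiply-defined cell — the grammar is not LL(1))

Answer: C → C A X, C → /, C → ε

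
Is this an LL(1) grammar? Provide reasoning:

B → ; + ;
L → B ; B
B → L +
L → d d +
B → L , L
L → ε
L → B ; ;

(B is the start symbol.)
A grammar is LL(1) if for each non-terminal N with multiple productions, the predict sets of those productions are pairwise disjoint, where PREDICT(N → α) = (FIRST(α) \ {ε}) ∪ (FOLLOW(N) if α ⇒* ε).

Relevant sets:
  FIRST(L) = { '+', ',', ';', 'd', ε }
  FIRST(B) = { '+', ',', ';', 'd' }
  FOLLOW(L) = { $, '+', ',', ';' }

For B:
  PREDICT(B → ';' '+' ';') = { ';' }
  PREDICT(B → L '+') = { '+', ',', ';', 'd' }
  PREDICT(B → L ',' L) = { '+', ',', ';', 'd' }
For L:
  PREDICT(L → B ';' B) = { '+', ',', ';', 'd' }
  PREDICT(L → d d '+') = { 'd' }
  PREDICT(L → ε) = { $, '+', ',', ';' }
  PREDICT(L → B ';' ';') = { '+', ',', ';', 'd' }

Conflict found: Predict set conflict for B: { ';' }
The grammar is NOT LL(1).

Answer: No. Predict set conflict for B: { ';' }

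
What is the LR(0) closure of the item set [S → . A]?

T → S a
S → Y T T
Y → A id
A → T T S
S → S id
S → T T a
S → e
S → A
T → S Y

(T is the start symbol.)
To compute CLOSURE, for each item [A → α.Bβ] where B is a non-terminal, add [B → .γ] for all productions B → γ; repeat for the newly added items until nothing changes.

Start with: [S → . A]
  [S → . A] has the dot before A: add [A → . T T S]
  [A → . T T S] has the dot before T: add [T → . S a], [T → . S Y]
  [T → . S a] has the dot before S: add [S → . Y T T], [S → . S id], [S → . T T a], [S → . e]
  [S → . Y T T] has the dot before Y: add [Y → . A id]
No further items can be added.

CLOSURE = { [A → . T T S], [S → . A], [S → . S id], [S → . T T a], [S → . Y T T], [S → . e], [T → . S Y], [T → . S a], [Y → . A id] }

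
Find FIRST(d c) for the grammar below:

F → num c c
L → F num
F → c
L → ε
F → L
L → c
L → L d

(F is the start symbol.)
To compute FIRST(d c), process the symbols left to right:
Symbol d is a terminal. Add 'd' and stop.
FIRST(d c) = { 'd' }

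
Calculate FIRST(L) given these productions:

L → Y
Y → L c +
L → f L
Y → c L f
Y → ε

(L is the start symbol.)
To compute FIRST(L), examine every production with L on the left-hand side, reading each right-hand side left to right until a non-nullable symbol is reached.

FIRST sets of the other non-terminals involved (by the same procedure, iterated to a fixed point):
  FIRST(Y) = { 'c', 'f', ε }

From L → Y:
  - Y is a non-terminal: add FIRST(Y) \ {ε} = { 'c', 'f' }
    Y is nullable and nothing follows, so the whole right-hand side can vanish: ε ∈ FIRST(L)
From L → f L:
  - f is a terminal: add 'f' and stop

Collecting: FIRST(L) = { 'c', 'f', ε }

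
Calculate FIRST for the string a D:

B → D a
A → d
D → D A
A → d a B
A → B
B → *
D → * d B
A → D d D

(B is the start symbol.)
To compute FIRST(a D), process the symbols left to right:
Symbol a is a terminal. Add 'a' and stop.
FIRST(a D) = { 'a' }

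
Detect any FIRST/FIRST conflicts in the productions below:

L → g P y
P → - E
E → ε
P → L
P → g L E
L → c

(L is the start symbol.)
A FIRST/FIRST conflict occurs when two productions N → α and N → β for the same non-terminal have FIRST(α) ∩ FIRST(β) ≠ ∅ (with ε ∈ FIRST of a nullable right-hand side, so two nullable alternatives also conflict).

FIRST sets of the non-terminals at (or reachable through a nullable prefix from) the front of some alternative:
  FIRST(L) = { 'c', 'g' }

Productions for L:
  L → g P y: FIRST = { 'g' }
  L → c: FIRST = { 'c' }
Productions for P:
  P → - E: FIRST = { '-' }
  P → L: FIRST = { 'c', 'g' }
  P → g L E: FIRST = { 'g' }
E has only one production, so no FIRST/FIRST conflict is possible there.

Conflict for P: P → L and P → g L E
  Overlap: { 'g' }

Answer: Yes. P → L / P → g L E on { 'g' }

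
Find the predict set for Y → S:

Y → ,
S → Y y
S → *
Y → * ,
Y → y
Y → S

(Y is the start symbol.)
{ '*', ',', 'y' }

PREDICT(Y → S) = (FIRST(RHS) \ {ε}) ∪ (FOLLOW(Y) if ε ∈ FIRST(RHS), i.e. RHS ⇒* ε)
FIRST(S) = { '*', ',', 'y' }
FIRST(S) = { '*', ',', 'y' }
ε ∉ FIRST(S), so FOLLOW(Y) is not added.
PREDICT(Y → S) = { '*', ',', 'y' }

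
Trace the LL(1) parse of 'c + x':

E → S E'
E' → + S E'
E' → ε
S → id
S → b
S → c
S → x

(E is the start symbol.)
LL(1) parsing maintains a stack (initially the start symbol over $) and the input. At each step: if the stack top is a terminal, match it against the current input token; if it is a non-terminal N, replace it with the RHS of M[N, lookahead] (the unique production whose predict set contains the lookahead).

Stack is shown with the top on the left.

Stack     Input    Action
-------------------------
E $       c + x $  output E → S E'
S E' $    c + x $  output S → c
c E' $    c + x $  match 'c'
E' $      + x $    output E' → + S E'
+ S E' $  + x $    match '+'
S E' $    x $      output S → x
x E' $    x $      match 'x'
E' $      $        output E' → ε
$         $        accept

The string is accepted.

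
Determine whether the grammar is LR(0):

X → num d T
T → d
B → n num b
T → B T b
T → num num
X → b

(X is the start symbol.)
Yes, the grammar is LR(0)

A grammar is LR(0) if no state in the canonical LR(0) collection has:
  - both a shift item (dot before a terminal) and a complete item (shift-reduce conflict), or
  - two or more complete items (reduce-reduce conflict; the accept item [X' → X .] counts as a complete item here).

Augment with X' → X and build the canonical LR(0) collection (I0 = CLOSURE({[X' → . X]}), then GOTO on every symbol after a dot until no new states appear). It has 15 states:
  I0: { [X → . b], [X → . num d T], [X' → . X] }  — shift
  I1: { [X' → X .] }  — accept
  I2: { [X → b .] }  — reduce
  I3: { [X → num . d T] }  — shift
  I4: { [B → . n num b], [T → . B T b], [T → . d], [T → . num num], [X → num d . T] }  — shift
  I5: { [B → . n num b], [T → . B T b], [T → . d], [T → . num num], [T → B . T b] }  — shift
  I6: { [X → num d T .] }  — reduce
  I7: { [T → d .] }  — reduce
  I8: { [B → n . num b] }  — shift
  I9: { [T → num . num] }  — shift
  I10: { [T → num num .] }  — reduce
  I11: { [B → n num . b] }  — shift
  I12: { [B → n num b .] }  — reduce
  I13: { [T → B T . b] }  — shift
  I14: { [T → B T b .] }  — reduce

Every state is either a pure shift/goto state or contains exactly one complete item and nothing to shift — no conflicts. The grammar is LR(0).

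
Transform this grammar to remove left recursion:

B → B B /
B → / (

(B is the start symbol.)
B is directly left-recursive. The standard transformation for
  A → A α₁ | ... | A α_m | β₁ | ... | β_n
is
  A  → β₁ A' | ... | β_n A'
  A' → α₁ A' | ... | α_m A' | ε

B → / ( becomes B → / ( B'
B → B B / becomes B' → B / B'
Add B' → ε

Resulting grammar:
B → / ( B'
B' → B / B'
B' → ε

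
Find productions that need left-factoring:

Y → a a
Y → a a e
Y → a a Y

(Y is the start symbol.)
Left-factoring is needed when two productions for the same non-terminal
share a common prefix on the right-hand side.

Productions for Y:
  Y → a a
  Y → a a e
  Y → a a Y

Found common prefix 'a a' in productions for Y

Answer: Yes, Y has productions with common prefix 'a a'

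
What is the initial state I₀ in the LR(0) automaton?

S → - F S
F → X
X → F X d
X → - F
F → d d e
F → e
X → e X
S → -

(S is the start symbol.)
First, augment the grammar with S' → S
I₀ = CLOSURE({ [S' → . S] }):
  [S' → . S] has the dot before S: add [S → . - F S], [S → . -]
No further items can be added.

I₀ = { [S → . - F S], [S → . -], [S' → . S] }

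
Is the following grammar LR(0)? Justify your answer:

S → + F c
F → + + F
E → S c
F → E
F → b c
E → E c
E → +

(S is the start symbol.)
Augment with S' → S and build the canonical LR(0) collection (I0 = CLOSURE({[S' → . S]}), then GOTO on every symbol after a dot until no new states appear). It has 14 states:
  I0: { [S → . + F c], [S' → . S] }  — shift
  I1: { [E → . +], [E → . E c], [E → . S c], [F → . + + F], [F → . E], [F → . b c], [S → + . F c], [S → . + F c] }  — shift
  I2: { [S' → S .] }  — accept
  I3: { [E → + .], [E → . +], [E → . E c], [E → . S c], [F → + . + F], [F → . + + F], [F → . E], [F → . b c], [S → + . F c], [S → . + F c] }  — shift, reduce
  I4: { [E → E . c], [F → E .] }  — shift, reduce
  I5: { [S → + F . c] }  — shift
  I6: { [E → S . c] }  — shift
  I7: { [F → b . c] }  — shift
  I8: { [F → b c .] }  — reduce
  I9: { [E → S c .] }  — reduce
  I10: { [S → + F c .] }  — reduce
  I11: { [E → E c .] }  — reduce
  I12: { [E → + .], [E → . +], [E → . E c], [E → . S c], [F → + + . F], [F → + . + F], [F → . + + F], [F → . E], [F → . b c], [S → + . F c], [S → . + F c] }  — shift, reduce
  I13: { [F → + + F .], [S → + F . c] }  — shift, reduce

Conflict in state I3:
  Shift-reduce conflict between [E → + .] and [E → . +]
So the grammar is NOT LR(0).

Answer: No. Shift-reduce conflict between [E → + .] and [E → . +]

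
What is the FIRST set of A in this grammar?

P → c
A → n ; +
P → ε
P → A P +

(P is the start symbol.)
From A → n ; +:
  - n is a terminal: add 'n' and stop

Collecting: FIRST(A) = { 'n' }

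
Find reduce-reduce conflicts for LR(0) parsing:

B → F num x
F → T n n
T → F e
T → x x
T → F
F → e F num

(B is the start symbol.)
No reduce-reduce conflicts

A reduce-reduce conflict occurs when an LR(0) state has two complete items [A → α .] and [B → β .] — both call for a reduction, and with no lookahead the parser cannot choose between them.

Augment with B' → B and build the canonical LR(0) collection (I0 = CLOSURE({[B' → . B]}), then GOTO on every symbol after a dot until no new states appear). It has 14 states:
  I0: { [B → . F num x], [B' → . B], [F → . T n n], [F → . e F num], [T → . F e], [T → . F], [T → . x x] }  — shift
  I1: { [B' → B .] }  — accept
  I2: { [B → F . num x], [T → F . e], [T → F .] }  — shift, reduce
  I3: { [F → T . n n] }  — shift
  I4: { [F → . T n n], [F → . e F num], [F → e . F num], [T → . F e], [T → . F], [T → . x x] }  — shift
  I5: { [T → x . x] }  — shift
  I6: { [T → x x .] }  — reduce
  I7: { [F → e F . num], [T → F . e], [T → F .] }  — shift, reduce
  I8: { [T → F e .] }  — reduce
  I9: { [F → e F num .] }  — reduce
  I10: { [F → T n . n] }  — shift
  I11: { [F → T n n .] }  — reduce
  I12: { [B → F num . x] }  — shift
  I13: { [B → F num x .] }  — reduce

No state contains more than one complete item.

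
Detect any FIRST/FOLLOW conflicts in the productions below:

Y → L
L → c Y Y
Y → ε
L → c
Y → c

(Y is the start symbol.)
Yes. Y → L with FOLLOW(Y) on { 'c' }; Y → c with FOLLOW(Y) on { 'c' }

Nullable non-terminals: Y.
FIRST sets used below: FIRST(L) = { 'c' }

Y: nullable alternative(s) Y → ε; FOLLOW(Y) = { $, 'c' }
  Y → L: FIRST \ {ε} = { 'c' } — overlaps FOLLOW(Y) on { 'c' }: CONFLICT
  Y → ε: FIRST \ {ε} = { } — this is the only nullable alternative, skip
  Y → c: FIRST \ {ε} = { 'c' } — overlaps FOLLOW(Y) on { 'c' }: CONFLICT

L has no nullable alternative, so no FIRST/FOLLOW check is needed there.

So the grammar has 2 FIRST/FOLLOW conflicts (marked CONFLICT above).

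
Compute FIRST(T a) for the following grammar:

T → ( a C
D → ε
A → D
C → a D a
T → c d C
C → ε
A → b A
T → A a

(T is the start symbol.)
FIRST sets of the non-terminals involved (from the grammar, by fixed-point iteration):
  FIRST(T) = { '(', 'a', 'b', 'c' }

To compute FIRST(T a), process the symbols left to right:
Symbol T is a non-terminal. Add FIRST(T) \ {ε} = { '(', 'a', 'b', 'c' }
T is not nullable (ε ∉ FIRST(T)), so stop here.
FIRST(T a) = { '(', 'a', 'b', 'c' }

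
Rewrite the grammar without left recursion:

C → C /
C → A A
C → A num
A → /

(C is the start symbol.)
C → A A C'
C → A num C'
C' → / C'
C' → ε
A → /

C is directly left-recursive. The standard transformation for
  A → A α₁ | ... | A α_m | β₁ | ... | β_n
is
  A  → β₁ A' | ... | β_n A'
  A' → α₁ A' | ... | α_m A' | ε

C → A A becomes C → A A C'
C → A num becomes C → A num C'
C → C / becomes C' → / C'
Add C' → ε

Productions for other non-terminals are unchanged:
  A → /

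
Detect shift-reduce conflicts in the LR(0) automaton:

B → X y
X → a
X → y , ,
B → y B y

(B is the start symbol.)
No shift-reduce conflicts

A shift-reduce conflict occurs when an LR(0) state has both:
  - a complete (reduce) item [A → α .] (dot at the end), and
  - a shift item [B → β . c γ] (dot before a terminal).

Augment with B' → B and build the canonical LR(0) collection (I0 = CLOSURE({[B' → . B]}), then GOTO on every symbol after a dot until no new states appear). It has 10 states:
  I0: { [B → . X y], [B → . y B y], [B' → . B], [X → . a], [X → . y , ,] }  — shift
  I1: { [B' → B .] }  — accept
  I2: { [B → X . y] }  — shift
  I3: { [X → a .] }  — reduce
  I4: { [B → . X y], [B → . y B y], [B → y . B y], [X → . a], [X → . y , ,], [X → y . , ,] }  — shift
  I5: { [X → y , . ,] }  — shift
  I6: { [B → y B . y] }  — shift
  I7: { [B → y B y .] }  — reduce
  I8: { [X → y , , .] }  — reduce
  I9: { [B → X y .] }  — reduce

No state contains both a complete item and a shift item.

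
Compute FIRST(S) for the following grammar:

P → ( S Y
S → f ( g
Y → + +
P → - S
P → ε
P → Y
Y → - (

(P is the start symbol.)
{ 'f' }

From S → f ( g:
  - f is a terminal: add 'f' and stop

Collecting: FIRST(S) = { 'f' }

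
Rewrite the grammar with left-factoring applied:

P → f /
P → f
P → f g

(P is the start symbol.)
Left-factoring transforms A → αβ₁ | αβ₂ into A → αA' and A' → β₁ | β₂
(α is the longest common prefix among the alternatives). Repeat until
no nonterminal has two alternatives with a common prefix.

Round 1: P has alternatives sharing prefix 'f'. Introduce P': P → f P'
  Add: P' → /
  Add: P' → ε
  Add: P' → g

No remaining common prefixes — done.

Resulting grammar:
P → f P'
P' → /
P' → ε
P' → g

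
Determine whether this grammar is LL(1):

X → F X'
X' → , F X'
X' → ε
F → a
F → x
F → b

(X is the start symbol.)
Yes, the grammar is LL(1).

Relevant sets:
  FOLLOW(X') = { $ }

For X':
  PREDICT(X' → ',' F X') = { ',' }
  PREDICT(X' → ε) = { $ }
For F:
  PREDICT(F → a) = { 'a' }
  PREDICT(F → x) = { 'x' }
  PREDICT(F → b) = { 'b' }
X has a single production, so nothing to check there.

All predict sets are disjoint. The grammar IS LL(1).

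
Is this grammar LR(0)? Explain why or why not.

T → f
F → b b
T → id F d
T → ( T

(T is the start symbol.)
A grammar is LR(0) if no state in the canonical LR(0) collection has:
  - both a shift item (dot before a terminal) and a complete item (shift-reduce conflict), or
  - two or more complete items (reduce-reduce conflict; the accept item [T' → T .] counts as a complete item here).

Augment with T' → T and build the canonical LR(0) collection (I0 = CLOSURE({[T' → . T]}), then GOTO on every symbol after a dot until no new states appear). It has 10 states:
  I0: { [T → . ( T], [T → . f], [T → . id F d], [T' → . T] }  — shift
  I1: { [T → ( . T], [T → . ( T], [T → . f], [T → . id F d] }  — shift
  I2: { [T' → T .] }  — accept
  I3: { [T → f .] }  — reduce
  I4: { [F → . b b], [T → id . F d] }  — shift
  I5: { [T → id F . d] }  — shift
  I6: { [F → b . b] }  — shift
  I7: { [F → b b .] }  — reduce
  I8: { [T → id F d .] }  — reduce
  I9: { [T → ( T .] }  — reduce

Every state is either a pure shift/goto state or contains exactly one complete item and nothing to shift — no conflicts. The grammar is LR(0).

Answer: Yes, the grammar is LR(0)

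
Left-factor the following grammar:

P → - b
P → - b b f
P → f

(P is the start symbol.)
Left-factoring transforms A → αβ₁ | αβ₂ into A → αA' and A' → β₁ | β₂
(α is the longest common prefix among the alternatives). Repeat until
no nonterminal has two alternatives with a common prefix.

Round 1: P has alternatives sharing prefix '- b'. Introduce P': P → - b P'
  Add: P' → ε
  Add: P' → b f

No remaining common prefixes — done.

Resulting grammar:
P → - b P'
P' → ε
P' → b f
P → f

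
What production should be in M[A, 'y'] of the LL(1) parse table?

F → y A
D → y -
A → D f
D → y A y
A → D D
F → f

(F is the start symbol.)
To find M[A, 'y'], we find productions for A where 'y' is in the predict set (PREDICT(N → α) = (FIRST(α) \ {ε}) ∪ (FOLLOW(N) if α ⇒* ε)).

Relevant sets:
  FIRST(D) = { 'y' }

A → D f: PREDICT = { 'y' }
  'y' is in predict set, so this production goes in M[A, 'y']
A → D D: PREDICT = { 'y' }
  'y' is in predict set, so this production goes in M[A, 'y']

M[A, 'y'] = A → D f, A → D D  (a multiply-defined cell — the grammar is not LL(1))

Answer: A → D f, A → D D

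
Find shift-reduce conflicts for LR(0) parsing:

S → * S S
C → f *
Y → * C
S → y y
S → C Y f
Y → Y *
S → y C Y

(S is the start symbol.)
A shift-reduce conflict occurs when an LR(0) state has both:
  - a complete (reduce) item [A → α .] (dot at the end), and
  - a shift item [B → β . c γ] (dot before a terminal).

Augment with S' → S and build the canonical LR(0) collection (I0 = CLOSURE({[S' → . S]}), then GOTO on every symbol after a dot until no new states appear). It has 17 states:
  I0: { [C → . f *], [S → . * S S], [S → . C Y f], [S → . y C Y], [S → . y y], [S' → . S] }  — shift
  I1: { [C → . f *], [S → * . S S], [S → . * S S], [S → . C Y f], [S → . y C Y], [S → . y y] }  — shift
  I2: { [S → C . Y f], [Y → . * C], [Y → . Y *] }  — shift
  I3: { [S' → S .] }  — accept
  I4: { [C → f . *] }  — shift
  I5: { [C → . f *], [S → y . C Y], [S → y . y] }  — shift
  I6: { [S → y C . Y], [Y → . * C], [Y → . Y *] }  — shift
  I7: { [S → y y .] }  — reduce
  I8: { [C → . f *], [Y → * . C] }  — shift
  I9: { [S → y C Y .], [Y → Y . *] }  — shift, reduce
  I10: { [Y → Y * .] }  — reduce
  I11: { [Y → * C .] }  — reduce
  I12: { [C → f * .] }  — reduce
  I13: { [S → C Y . f], [Y → Y . *] }  — shift
  I14: { [S → C Y f .] }  — reduce
  I15: { [C → . f *], [S → * S . S], [S → . * S S], [S → . C Y f], [S → . y C Y], [S → . y y] }  — shift
  I16: { [S → * S S .] }  — reduce

I9 contains reduce item [S → y C Y .] and shift item [Y → Y . *] — shift-reduce conflict.

Answer: Yes — I9: [S → y C Y .] vs [Y → Y . *]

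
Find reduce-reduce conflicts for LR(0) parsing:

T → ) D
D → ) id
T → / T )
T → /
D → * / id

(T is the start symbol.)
A reduce-reduce conflict occurs when an LR(0) state has two complete items [A → α .] and [B → β .] — both call for a reduction, and with no lookahead the parser cannot choose between them.

Augment with T' → T and build the canonical LR(0) collection (I0 = CLOSURE({[T' → . T]}), then GOTO on every symbol after a dot until no new states appear). It has 12 states:
  I0: { [T → . ) D], [T → . / T )], [T → . /], [T' → . T] }  — shift
  I1: { [D → . ) id], [D → . * / id], [T → ) . D] }  — shift
  I2: { [T → . ) D], [T → . / T )], [T → . /], [T → / . T )], [T → / .] }  — shift, reduce
  I3: { [T' → T .] }  — accept
  I4: { [T → / T . )] }  — shift
  I5: { [T → / T ) .] }  — reduce
  I6: { [D → ) . id] }  — shift
  I7: { [D → * . / id] }  — shift
  I8: { [T → ) D .] }  — reduce
  I9: { [D → * / . id] }  — shift
  I10: { [D → * / id .] }  — reduce
  I11: { [D → ) id .] }  — reduce

No state contains more than one complete item.

Answer: No reduce-reduce conflicts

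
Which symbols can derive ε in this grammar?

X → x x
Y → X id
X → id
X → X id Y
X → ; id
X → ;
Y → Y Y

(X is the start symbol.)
None

There are no ε-productions, so no non-terminal can derive ε.
No non-terminals are nullable.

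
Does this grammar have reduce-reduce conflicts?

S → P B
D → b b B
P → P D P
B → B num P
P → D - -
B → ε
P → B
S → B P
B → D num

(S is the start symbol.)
Augment with S' → S and build the canonical LR(0) collection (I0 = CLOSURE({[S' → . S]}), then GOTO on every symbol after a dot until no new states appear). It has 20 states:
  I0: { [B → . B num P], [B → . D num], [B → .], [D → . b b B], [P → . B], [P → . D - -], [P → . P D P], [S → . B P], [S → . P B], [S' → . S] }  — shift, reduce
  I1: { [B → . B num P], [B → . D num], [B → .], [B → B . num P], [D → . b b B], [P → . B], [P → . D - -], [P → . P D P], [P → B .], [S → B . P] }  — shift, 2 reduces
  I2: { [B → D . num], [P → D . - -] }  — shift
  I3: { [B → . B num P], [B → . D num], [B → .], [D → . b b B], [P → P . D P], [S → P . B] }  — shift, reduce
  I4: { [S' → S .] }  — accept
  I5: { [D → b . b B] }  — shift
  I6: { [B → . B num P], [B → . D num], [B → .], [D → . b b B], [D → b b . B] }  — shift, reduce
  I7: { [B → B . num P], [D → b b B .] }  — shift, reduce
  I8: { [B → D . num] }  — shift
  I9: { [B → D num .] }  — reduce
  I10: { [B → . B num P], [B → . D num], [B → .], [B → B num . P], [D → . b b B], [P → . B], [P → . D - -], [P → . P D P] }  — shift, reduce
  I11: { [B → B . num P], [P → B .] }  — shift, reduce
  I12: { [B → B num P .], [D → . b b B], [P → P . D P] }  — shift, reduce
  I13: { [B → . B num P], [B → . D num], [B → .], [D → . b b B], [P → . B], [P → . D - -], [P → . P D P], [P → P D . P] }  — shift, reduce
  I14: { [D → . b b B], [P → P . D P], [P → P D P .] }  — shift, reduce
  I15: { [B → B . num P], [S → P B .] }  — shift, reduce
  I16: { [B → . B num P], [B → . D num], [B → .], [B → D . num], [D → . b b B], [P → . B], [P → . D - -], [P → . P D P], [P → P D . P] }  — shift, reduce
  I17: { [P → D - . -] }  — shift
  I18: { [P → D - - .] }  — reduce
  I19: { [D → . b b B], [P → P . D P], [S → B P .] }  — shift, reduce

I1 contains complete items [B → .], [P → B .] — reduce-reduce conflict.

Answer: Yes — I1: [B → .] vs [P → B .]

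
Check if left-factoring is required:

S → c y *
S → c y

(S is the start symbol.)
Yes, S has productions with common prefix 'c y'

Left-factoring is needed when two productions for the same non-terminal
share a common prefix on the right-hand side.

Productions for S:
  S → c y *
  S → c y

Found common prefix 'c y' in productions for S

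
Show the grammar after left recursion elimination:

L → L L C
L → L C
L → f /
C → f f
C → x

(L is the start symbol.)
L → f / L'
L' → L C L'
L' → C L'
L' → ε
C → f f
C → x

L is directly left-recursive. The standard transformation for
  A → A α₁ | ... | A α_m | β₁ | ... | β_n
is
  A  → β₁ A' | ... | β_n A'
  A' → α₁ A' | ... | α_m A' | ε

L → f / becomes L → f / L'
L → L L C becomes L' → L C L'
L → L C becomes L' → C L'
Add L' → ε

Productions for other non-terminals are unchanged:
  C → f f
  C → x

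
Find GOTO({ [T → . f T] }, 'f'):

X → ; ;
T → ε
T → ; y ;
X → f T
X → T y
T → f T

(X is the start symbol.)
GOTO(I, 'f') = CLOSURE({ [A → αX.β] : [A → α.Xβ] ∈ I, X = 'f' })

Items with dot before 'f', with the dot advanced:
  [T → . f T] → [T → f . T]
Closure of the advanced items:
  [T → f . T] has the dot before T: add [T → .], [T → . ; y ;], [T → . f T]

GOTO = { [T → . ; y ;], [T → . f T], [T → .], [T → f . T] }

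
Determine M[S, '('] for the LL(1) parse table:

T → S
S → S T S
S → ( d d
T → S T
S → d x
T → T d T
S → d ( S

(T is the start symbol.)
To find M[S, '('], we find productions for S where '(' is in the predict set (PREDICT(N → α) = (FIRST(α) \ {ε}) ∪ (FOLLOW(N) if α ⇒* ε)).

Relevant sets:
  FIRST(S) = { '(', 'd' }

S → S T S: PREDICT = { '(', 'd' }
  '(' is in predict set, so this production goes in M[S, '(']
S → ( d d: PREDICT = { '(' }
  '(' is in predict set, so this production goes in M[S, '(']
S → d x: PREDICT = { 'd' }
S → d ( S: PREDICT = { 'd' }

M[S, '('] = S → S T S, S → ( d d  (a multiply-defined cell — the grammar is not LL(1))

Answer: S → S T S, S → ( d d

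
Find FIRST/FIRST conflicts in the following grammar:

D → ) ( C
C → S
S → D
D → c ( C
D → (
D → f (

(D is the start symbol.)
A FIRST/FIRST conflict occurs when two productions N → α and N → β for the same non-terminal have FIRST(α) ∩ FIRST(β) ≠ ∅ (with ε ∈ FIRST of a nullable right-hand side, so two nullable alternatives also conflict).

Productions for D:
  D → ) ( C: FIRST = { ')' }
  D → c ( C: FIRST = { 'c' }
  D → (: FIRST = { '(' }
  D → f (: FIRST = { 'f' }
C, S have only one production, so no FIRST/FIRST conflict is possible there.

All alternatives of each non-terminal have pairwise disjoint FIRST sets.

Answer: No FIRST/FIRST conflicts.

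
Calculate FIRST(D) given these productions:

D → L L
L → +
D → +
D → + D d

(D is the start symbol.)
To compute FIRST(D), examine every production with D on the left-hand side, reading each right-hand side left to right until a non-nullable symbol is reached.

FIRST sets of the other non-terminals involved (by the same procedure, iterated to a fixed point):
  FIRST(L) = { '+' }

From D → L L:
  - L is a non-terminal: add FIRST(L) \ {ε} = { '+' }
    L is not nullable, so stop
From D → +:
  - '+' is a terminal: add '+' and stop
From D → + D d:
  - '+' is a terminal: add '+' and stop

Collecting: FIRST(D) = { '+' }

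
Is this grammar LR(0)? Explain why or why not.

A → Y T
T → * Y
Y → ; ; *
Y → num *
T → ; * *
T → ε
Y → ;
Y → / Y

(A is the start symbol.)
No. Shift-reduce conflict between [Y → ; .] and [Y → ; . ; *]

Augment with A' → A and build the canonical LR(0) collection (I0 = CLOSURE({[A' → . A]}), then GOTO on every symbol after a dot until no new states appear). It has 16 states:
  I0: { [A → . Y T], [A' → . A], [Y → . / Y], [Y → . ; ; *], [Y → . ;], [Y → . num *] }  — shift
  I1: { [Y → . / Y], [Y → . ; ; *], [Y → . ;], [Y → . num *], [Y → / . Y] }  — shift
  I2: { [Y → ; . ; *], [Y → ; .] }  — shift, reduce
  I3: { [A' → A .] }  — accept
  I4: { [A → Y . T], [T → . * Y], [T → . ; * *], [T → .] }  — shift, reduce
  I5: { [Y → num . *] }  — shift
  I6: { [Y → num * .] }  — reduce
  I7: { [T → * . Y], [Y → . / Y], [Y → . ; ; *], [Y → . ;], [Y → . num *] }  — shift
  I8: { [T → ; . * *] }  — shift
  I9: { [A → Y T .] }  — reduce
  I10: { [T → ; * . *] }  — shift
  I11: { [T → ; * * .] }  — reduce
  I12: { [T → * Y .] }  — reduce
  I13: { [Y → ; ; . *] }  — shift
  I14: { [Y → ; ; * .] }  — reduce
  I15: { [Y → / Y .] }  — reduce

Conflict in state I2:
  Shift-reduce conflict between [Y → ; .] and [Y → ; . ; *]
So the grammar is NOT LR(0).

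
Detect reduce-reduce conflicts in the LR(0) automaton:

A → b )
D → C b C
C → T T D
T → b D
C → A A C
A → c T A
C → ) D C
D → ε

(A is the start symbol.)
Yes — I12: [A → b ) .] vs [D → .]

A reduce-reduce conflict occurs when an LR(0) state has two complete items [A → α .] and [B → β .] — both call for a reduction, and with no lookahead the parser cannot choose between them.

Augment with A' → A and build the canonical LR(0) collection (I0 = CLOSURE({[A' → . A]}), then GOTO on every symbol after a dot until no new states appear). It has 23 states:
  I0: { [A → . b )], [A → . c T A], [A' → . A] }  — shift
  I1: { [A' → A .] }  — accept
  I2: { [A → b . )] }  — shift
  I3: { [A → c . T A], [T → . b D] }  — shift
  I4: { [A → . b )], [A → . c T A], [A → c T . A] }  — shift
  I5: { [A → . b )], [A → . c T A], [C → . ) D C], [C → . A A C], [C → . T T D], [D → . C b C], [D → .], [T → . b D], [T → b . D] }  — shift, reduce
  I6: { [A → . b )], [A → . c T A], [C → ) . D C], [C → . ) D C], [C → . A A C], [C → . T T D], [D → . C b C], [D → .], [T → . b D] }  — shift, reduce
  I7: { [A → . b )], [A → . c T A], [C → A . A C] }  — shift
  I8: { [D → C . b C] }  — shift
  I9: { [T → b D .] }  — reduce
  I10: { [C → T . T D], [T → . b D] }  — shift
  I11: { [A → . b )], [A → . c T A], [A → b . )], [C → . ) D C], [C → . A A C], [C → . T T D], [D → . C b C], [D → .], [T → . b D], [T → b . D] }  — shift, reduce
  I12: { [A → . b )], [A → . c T A], [A → b ) .], [C → ) . D C], [C → . ) D C], [C → . A A C], [C → . T T D], [D → . C b C], [D → .], [T → . b D] }  — shift, 2 reduces
  I13: { [A → . b )], [A → . c T A], [C → ) D . C], [C → . ) D C], [C → . A A C], [C → . T T D], [T → . b D] }  — shift
  I14: { [C → ) D C .] }  — reduce
  I15: { [A → . b )], [A → . c T A], [C → . ) D C], [C → . A A C], [C → . T T D], [C → T T . D], [D → . C b C], [D → .], [T → . b D] }  — shift, reduce
  I16: { [C → T T D .] }  — reduce
  I17: { [A → . b )], [A → . c T A], [C → . ) D C], [C → . A A C], [C → . T T D], [D → C b . C], [T → . b D] }  — shift
  I18: { [D → C b C .] }  — reduce
  I19: { [A → . b )], [A → . c T A], [C → . ) D C], [C → . A A C], [C → . T T D], [C → A A . C], [T → . b D] }  — shift
  I20: { [C → A A C .] }  — reduce
  I21: { [A → c T A .] }  — reduce
  I22: { [A → b ) .] }  — reduce

I12 contains complete items [A → b ) .], [D → .] — reduce-reduce conflict.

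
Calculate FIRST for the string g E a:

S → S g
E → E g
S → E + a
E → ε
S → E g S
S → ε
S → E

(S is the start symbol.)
To compute FIRST(g E a), process the symbols left to right:
Symbol g is a terminal. Add 'g' and stop.
FIRST(g E a) = { 'g' }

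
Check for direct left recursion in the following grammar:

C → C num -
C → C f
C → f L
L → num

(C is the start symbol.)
Direct left recursion occurs when N → N α for some non-terminal N (the right-hand side begins with the left-hand side itself).

C → C num -: LEFT RECURSIVE (starts with C)
C → C f: LEFT RECURSIVE (starts with C)
C → f L: starts with f
L → num: starts with num

The grammar has direct left recursion on: C.

Answer: Yes, C is left-recursive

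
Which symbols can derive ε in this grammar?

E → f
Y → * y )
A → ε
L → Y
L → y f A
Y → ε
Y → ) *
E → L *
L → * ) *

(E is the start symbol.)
A non-terminal is nullable if it can derive ε (the empty string): either it has an ε-production, or it has a production whose right-hand side consists entirely of nullable non-terminals.

ε-productions: A → ε, Y → ε
So A, Y are immediately nullable.
L → Y: every symbol on the right is nullable, so L is nullable too.
No further non-terminal can be added: every production for the remaining non-terminals contains a terminal or a non-nullable non-terminal.
Nullable = { 'A', 'L', 'Y' }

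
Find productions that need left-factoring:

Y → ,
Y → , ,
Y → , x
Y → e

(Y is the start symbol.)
Left-factoring is needed when two productions for the same non-terminal
share a common prefix on the right-hand side.

Productions for Y:
  Y → ,
  Y → , ,
  Y → , x
  Y → e

Found common prefix ',' in productions for Y

Answer: Yes, Y has productions with common prefix ','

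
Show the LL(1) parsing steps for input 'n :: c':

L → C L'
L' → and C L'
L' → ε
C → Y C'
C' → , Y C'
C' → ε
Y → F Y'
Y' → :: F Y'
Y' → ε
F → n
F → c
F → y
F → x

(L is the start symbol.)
LL(1) parsing maintains a stack (initially the start symbol over $) and the input. At each step: if the stack top is a terminal, match it against the current input token; if it is a non-terminal N, replace it with the RHS of M[N, lookahead] (the unique production whose predict set contains the lookahead).

Stack is shown with the top on the left.

Stack            Input     Action
---------------------------------
L $              n :: c $  output L → C L'
C L' $           n :: c $  output C → Y C'
Y C' L' $        n :: c $  output Y → F Y'
F Y' C' L' $     n :: c $  output F → n
n Y' C' L' $     n :: c $  match 'n'
Y' C' L' $       :: c $    output Y' → :: F Y'
:: F Y' C' L' $  :: c $    match '::'
F Y' C' L' $     c $       output F → c
c Y' C' L' $     c $       match 'c'
Y' C' L' $       $         output Y' → ε
C' L' $          $         output C' → ε
L' $             $         output L' → ε
$                $         accept

The string is accepted.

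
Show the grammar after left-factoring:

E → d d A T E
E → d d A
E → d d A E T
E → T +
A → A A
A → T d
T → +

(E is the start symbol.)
E → d d A E'
E' → T E
E' → ε
E' → E T
E → T +
A → A A
A → T d
T → +

Left-factoring transforms A → αβ₁ | αβ₂ into A → αA' and A' → β₁ | β₂
(α is the longest common prefix among the alternatives). Repeat until
no nonterminal has two alternatives with a common prefix.

Round 1: E has alternatives sharing prefix 'd d A'. Introduce E': E → d d A E'
  Add: E' → T E
  Add: E' → ε
  Add: E' → E T

No remaining common prefixes — done.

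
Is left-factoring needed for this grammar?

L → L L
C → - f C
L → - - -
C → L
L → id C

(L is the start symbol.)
No, left-factoring is not needed

Left-factoring is needed when two productions for the same non-terminal
share a common prefix on the right-hand side.

Productions for L:
  L → L L
  L → - - -
  L → id C
Productions for C:
  C → - f C
  C → L

No common prefixes found.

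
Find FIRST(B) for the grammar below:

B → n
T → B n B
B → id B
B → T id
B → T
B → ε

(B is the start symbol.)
FIRST sets of the other non-terminals involved (by the same procedure, iterated to a fixed point):
  FIRST(T) = { 'id', 'n' }

From B → n:
  - n is a terminal: add 'n' and stop
From B → id B:
  - id is a terminal: add 'id' and stop
From B → T id:
  - T is a non-terminal: add FIRST(T) \ {ε} = { 'id', 'n' }
    T is not nullable, so stop
From B → T:
  - T is a non-terminal: add FIRST(T) \ {ε} = { 'id', 'n' }
    T is not nullable, so stop
From B → ε:
  - ε-production, so ε ∈ FIRST(B)

Collecting: FIRST(B) = { 'id', 'n', ε }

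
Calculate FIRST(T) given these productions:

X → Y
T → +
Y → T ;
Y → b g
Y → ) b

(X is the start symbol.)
From T → +:
  - '+' is a terminal: add '+' and stop

Collecting: FIRST(T) = { '+' }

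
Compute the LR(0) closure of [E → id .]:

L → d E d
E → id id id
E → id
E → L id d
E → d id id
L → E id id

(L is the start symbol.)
To compute CLOSURE, for each item [A → α.Bβ] where B is a non-terminal, add [B → .γ] for all productions B → γ; repeat for the newly added items until nothing changes.

Start with: [E → id .]
The dot is at the end, so nothing is added.

CLOSURE = { [E → id .] }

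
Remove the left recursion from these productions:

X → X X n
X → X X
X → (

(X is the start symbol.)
X → ( X'
X' → X n X'
X' → X X'
X' → ε

X is directly left-recursive. The standard transformation for
  A → A α₁ | ... | A α_m | β₁ | ... | β_n
is
  A  → β₁ A' | ... | β_n A'
  A' → α₁ A' | ... | α_m A' | ε

X → ( becomes X → ( X'
X → X X n becomes X' → X n X'
X → X X becomes X' → X X'
Add X' → ε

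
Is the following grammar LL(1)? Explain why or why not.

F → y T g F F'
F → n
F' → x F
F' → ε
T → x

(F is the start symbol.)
Relevant sets:
  FOLLOW(F') = { $, 'x' }

For F:
  PREDICT(F → y T g F F') = { 'y' }
  PREDICT(F → n) = { 'n' }
For F':
  PREDICT(F' → x F) = { 'x' }
  PREDICT(F' → ε) = { $, 'x' }
T has a single production, so nothing to check there.

Conflict found: Predict set conflict for F': { 'x' }
The grammar is NOT LL(1).

Answer: No. Predict set conflict for F': { 'x' }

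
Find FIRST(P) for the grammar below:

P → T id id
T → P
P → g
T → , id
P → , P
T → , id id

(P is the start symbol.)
{ ',', 'g' }

To compute FIRST(P), examine every production with P on the left-hand side, reading each right-hand side left to right until a non-nullable symbol is reached.

FIRST sets of the other non-terminals involved (by the same procedure, iterated to a fixed point):
  FIRST(T) = { ',', 'g' }

From P → T id id:
  - T is a non-terminal: add FIRST(T) \ {ε} = { ',', 'g' }
    T is not nullable, so stop
From P → g:
  - g is a terminal: add 'g' and stop
From P → , P:
  - ',' is a terminal: add ',' and stop

Collecting: FIRST(P) = { ',', 'g' }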